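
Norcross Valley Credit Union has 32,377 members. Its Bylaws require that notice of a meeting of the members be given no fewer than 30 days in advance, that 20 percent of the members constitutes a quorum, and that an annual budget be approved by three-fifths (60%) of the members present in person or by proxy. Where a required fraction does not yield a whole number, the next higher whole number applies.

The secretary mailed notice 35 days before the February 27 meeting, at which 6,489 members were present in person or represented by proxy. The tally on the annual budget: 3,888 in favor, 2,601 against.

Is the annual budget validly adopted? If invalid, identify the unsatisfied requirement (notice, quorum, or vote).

Notice: 35 days given; 30 required. Satisfied.
Quorum: 20% of 32,377 = 6,475.40, rounded up to 6,476; 6,489 present. Satisfied.
Vote: requires three-fifths of those present (6,489); 3/5 of 6489 = 3893.40, rounded up to 3894, so 3,894 needed; 3,888 in favor. Not satisfied.

Invalid — vote requirement not satisfied.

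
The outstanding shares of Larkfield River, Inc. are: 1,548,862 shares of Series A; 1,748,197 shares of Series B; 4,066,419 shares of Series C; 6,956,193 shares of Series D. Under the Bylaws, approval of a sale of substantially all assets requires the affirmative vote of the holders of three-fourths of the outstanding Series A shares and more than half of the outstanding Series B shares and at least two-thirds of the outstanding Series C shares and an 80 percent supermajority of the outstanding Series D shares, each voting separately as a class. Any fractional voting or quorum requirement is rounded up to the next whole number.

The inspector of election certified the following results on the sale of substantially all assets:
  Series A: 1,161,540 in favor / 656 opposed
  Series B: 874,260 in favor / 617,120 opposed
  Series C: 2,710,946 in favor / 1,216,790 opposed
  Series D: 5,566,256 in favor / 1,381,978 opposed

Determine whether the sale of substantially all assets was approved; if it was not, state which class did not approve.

Not approved — the Series A shares did not give the required vote.

Series A: 3/4 of 1548862 = 1161646.50, rounded up to 1161647; 1,161,647 required, 1,161,540 in favor — not approved.
Series B: a majority of 1748197 is 874099; 874,099 required, 874,260 in favor — approved.
Series C: 2/3 of 4066419 = 2710946; 2,710,946 required, 2,710,946 in favor — approved.
Series D: 4/5 of 6956193 = 5564954.40, rounded up to 5564955; 5,564,955 required, 5,566,256 in favor — approved.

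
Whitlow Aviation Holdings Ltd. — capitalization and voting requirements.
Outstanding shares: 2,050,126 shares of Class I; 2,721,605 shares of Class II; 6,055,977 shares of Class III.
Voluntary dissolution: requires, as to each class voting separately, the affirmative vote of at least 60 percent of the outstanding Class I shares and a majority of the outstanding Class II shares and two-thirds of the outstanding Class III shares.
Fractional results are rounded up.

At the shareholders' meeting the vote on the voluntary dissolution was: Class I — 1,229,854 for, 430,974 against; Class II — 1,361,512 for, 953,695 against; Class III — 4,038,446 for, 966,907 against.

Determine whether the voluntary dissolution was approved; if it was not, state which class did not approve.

Class I: 3/5 of 2050126 = 1230075.60, rounded up to 1230076; 1,230,076 required, 1,229,854 in favor — not approved.
Class II: a majority of 2721605 is 1360803; 1,360,803 required, 1,361,512 in favor — approved.
Class III: 2/3 of 6055977 = 4037318; 4,037,318 required, 4,038,446 in favor — approved.

Not approved — the Class I shares did not give the required vote.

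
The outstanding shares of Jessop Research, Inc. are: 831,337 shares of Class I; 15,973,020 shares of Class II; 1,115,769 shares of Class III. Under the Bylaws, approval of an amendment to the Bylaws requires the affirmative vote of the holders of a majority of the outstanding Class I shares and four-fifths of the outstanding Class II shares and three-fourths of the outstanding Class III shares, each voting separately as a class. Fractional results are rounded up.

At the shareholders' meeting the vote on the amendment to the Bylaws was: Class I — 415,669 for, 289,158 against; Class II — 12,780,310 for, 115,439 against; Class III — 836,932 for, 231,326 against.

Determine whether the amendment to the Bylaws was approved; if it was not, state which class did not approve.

Approved — every class gave the required vote.

Class I: a majority of 831337 is 415669; 415,669 required, 415,669 in favor — approved.
Class II: 4/5 of 15973020 = 12778416; 12,778,416 required, 12,780,310 in favor — approved.
Class III: 3/4 of 1115769 = 836826.75, rounded up to 836827; 836,827 required, 836,932 in favor — approved.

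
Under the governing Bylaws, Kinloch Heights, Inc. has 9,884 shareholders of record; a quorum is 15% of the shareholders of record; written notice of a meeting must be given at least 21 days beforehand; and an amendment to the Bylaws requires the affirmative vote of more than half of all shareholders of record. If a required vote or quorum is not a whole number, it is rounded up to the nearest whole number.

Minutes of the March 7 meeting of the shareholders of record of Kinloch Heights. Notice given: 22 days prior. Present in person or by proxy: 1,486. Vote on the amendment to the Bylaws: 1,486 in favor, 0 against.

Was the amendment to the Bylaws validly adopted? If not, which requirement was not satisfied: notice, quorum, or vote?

Invalid — vote requirement not satisfied.

Notice: 22 days given; 21 required. Satisfied.
Quorum: 15% of 9,884 = 1,482.60, rounded up to 1,483; 1,486 present. Satisfied.
Vote: requires a majority of all shareholders of record (9,884); a majority of 9884 is 4943, so 4,943 needed; 1,486 in favor. Not satisfied.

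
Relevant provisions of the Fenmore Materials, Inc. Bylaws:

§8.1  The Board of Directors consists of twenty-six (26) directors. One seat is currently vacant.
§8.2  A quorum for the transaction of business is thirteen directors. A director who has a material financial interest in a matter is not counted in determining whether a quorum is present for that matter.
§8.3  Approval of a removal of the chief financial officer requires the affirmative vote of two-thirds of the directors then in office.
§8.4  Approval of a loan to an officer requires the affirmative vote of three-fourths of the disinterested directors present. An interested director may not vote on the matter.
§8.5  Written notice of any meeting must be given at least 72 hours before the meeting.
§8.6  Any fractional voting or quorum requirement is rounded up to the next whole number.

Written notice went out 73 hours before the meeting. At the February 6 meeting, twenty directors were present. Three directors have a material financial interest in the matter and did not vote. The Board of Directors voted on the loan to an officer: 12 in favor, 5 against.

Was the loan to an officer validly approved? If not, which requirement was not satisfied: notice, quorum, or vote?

Notice: 73 hours given; 72 required (73 ≥ 72). Satisfied.
Quorum: 20 present, but the 3 interested directors do not count, leaving 17. Quorum is 13. Satisfied.
Vote: the loan to an officer requires three-fourths of the disinterested directors present (20 − 3 = 17). 3/4 of 17 = 12.75, rounded up to 13, so 13 affirmative votes are needed; 12 voted in favor. Not satisfied.

Invalid — vote requirement not satisfied.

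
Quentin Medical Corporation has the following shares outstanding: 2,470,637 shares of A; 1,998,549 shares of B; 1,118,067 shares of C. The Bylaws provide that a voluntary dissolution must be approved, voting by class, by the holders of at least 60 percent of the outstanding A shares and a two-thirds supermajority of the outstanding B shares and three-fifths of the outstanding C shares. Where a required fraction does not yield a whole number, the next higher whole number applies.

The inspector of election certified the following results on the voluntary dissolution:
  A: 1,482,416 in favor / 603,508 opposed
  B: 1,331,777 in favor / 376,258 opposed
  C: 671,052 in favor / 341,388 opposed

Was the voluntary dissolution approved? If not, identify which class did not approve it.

Not approved — the B shares did not give the required vote.

A: 3/5 of 2470637 = 1482382.20, rounded up to 1482383; 1,482,383 required, 1,482,416 in favor — approved.
B: 2/3 of 1998549 = 1332366; 1,332,366 required, 1,331,777 in favor — not approved.
C: 3/5 of 1118067 = 670840.20, rounded up to 670841; 670,841 required, 671,052 in favor — approved.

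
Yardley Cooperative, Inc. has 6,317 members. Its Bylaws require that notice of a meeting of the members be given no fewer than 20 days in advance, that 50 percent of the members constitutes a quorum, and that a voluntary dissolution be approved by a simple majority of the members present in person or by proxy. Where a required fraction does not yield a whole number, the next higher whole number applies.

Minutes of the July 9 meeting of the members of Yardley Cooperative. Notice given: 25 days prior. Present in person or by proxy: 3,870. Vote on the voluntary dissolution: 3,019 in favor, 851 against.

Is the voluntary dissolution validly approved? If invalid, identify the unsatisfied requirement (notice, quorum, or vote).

Valid — all requirements satisfied.

Notice: 25 days given; 20 required. Satisfied.
Quorum: 50% of 6,317 = 3,158.50, rounded up to 3,159; 3,870 present. Satisfied.
Vote: requires a majority of those present (3,870); a majority of 3870 is 1936, so 1,936 needed; 3,019 in favor. Satisfied.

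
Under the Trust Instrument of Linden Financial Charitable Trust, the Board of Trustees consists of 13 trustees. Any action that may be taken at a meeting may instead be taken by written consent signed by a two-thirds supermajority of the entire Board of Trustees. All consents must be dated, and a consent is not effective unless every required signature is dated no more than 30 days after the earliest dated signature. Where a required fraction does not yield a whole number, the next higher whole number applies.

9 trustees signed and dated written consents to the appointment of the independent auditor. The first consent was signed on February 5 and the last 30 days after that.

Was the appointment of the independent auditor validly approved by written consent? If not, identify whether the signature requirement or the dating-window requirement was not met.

Effective — both the signature and dating-window requirements are satisfied.

Signatures required: a two-thirds supermajority of 13 — 2/3 of 13 = 8.67, rounded up to 9, so 9 needed; 9 signed. Sufficient.
Dating window: the latest signature is 30 days after the earliest; the limit is 30 days. Within the window.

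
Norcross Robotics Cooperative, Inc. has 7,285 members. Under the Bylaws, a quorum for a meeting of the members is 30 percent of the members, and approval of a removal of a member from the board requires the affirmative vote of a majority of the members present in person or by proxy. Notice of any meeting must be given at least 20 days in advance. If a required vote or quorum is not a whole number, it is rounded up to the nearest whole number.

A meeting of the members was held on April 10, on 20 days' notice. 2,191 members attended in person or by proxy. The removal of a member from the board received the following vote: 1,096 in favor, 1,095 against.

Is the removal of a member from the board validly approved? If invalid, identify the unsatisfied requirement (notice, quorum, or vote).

Valid — all requirements satisfied.

Notice: 20 days given; 20 required. Satisfied.
Quorum: 30% of 7,285 = 2,185.50, rounded up to 2,186; 2,191 present. Satisfied.
Vote: requires a majority of those present (2,191); a majority of 2191 is 1096, so 1,096 needed; 1,096 in favor. Satisfied.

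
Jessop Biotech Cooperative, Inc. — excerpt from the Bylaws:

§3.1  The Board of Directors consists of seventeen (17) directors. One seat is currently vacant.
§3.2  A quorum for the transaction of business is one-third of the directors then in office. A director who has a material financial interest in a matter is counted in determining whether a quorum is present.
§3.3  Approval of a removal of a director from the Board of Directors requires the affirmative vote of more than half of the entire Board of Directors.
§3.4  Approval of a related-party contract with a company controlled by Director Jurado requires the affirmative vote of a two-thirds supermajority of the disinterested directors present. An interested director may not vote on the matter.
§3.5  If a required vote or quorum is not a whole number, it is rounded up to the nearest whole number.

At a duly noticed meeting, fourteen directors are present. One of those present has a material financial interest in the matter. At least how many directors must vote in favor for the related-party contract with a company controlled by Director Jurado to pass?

9

The related-party contract with a company controlled by Director Jurado requires two-thirds of the disinterested directors present (14 − 1 = 13).
2/3 of 13 = 8.67, rounded up to 9.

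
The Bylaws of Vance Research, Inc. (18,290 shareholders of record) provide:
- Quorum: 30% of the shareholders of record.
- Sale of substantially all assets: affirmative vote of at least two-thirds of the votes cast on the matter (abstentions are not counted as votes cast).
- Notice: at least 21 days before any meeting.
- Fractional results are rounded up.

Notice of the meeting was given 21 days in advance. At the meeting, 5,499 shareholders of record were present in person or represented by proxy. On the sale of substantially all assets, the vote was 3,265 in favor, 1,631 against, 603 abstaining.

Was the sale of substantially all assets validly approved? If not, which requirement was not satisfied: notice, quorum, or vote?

Valid — all requirements satisfied.

Notice: 21 days given; 21 required. Satisfied.
Quorum: 30% of 18,290 = 5,487; 5,499 present. Satisfied.
Vote: requires two-thirds of the votes cast (5,499 − 603 abstaining = 4,896); 2/3 of 4896 = 3264, so 3,264 needed; 3,265 in favor. Satisfied.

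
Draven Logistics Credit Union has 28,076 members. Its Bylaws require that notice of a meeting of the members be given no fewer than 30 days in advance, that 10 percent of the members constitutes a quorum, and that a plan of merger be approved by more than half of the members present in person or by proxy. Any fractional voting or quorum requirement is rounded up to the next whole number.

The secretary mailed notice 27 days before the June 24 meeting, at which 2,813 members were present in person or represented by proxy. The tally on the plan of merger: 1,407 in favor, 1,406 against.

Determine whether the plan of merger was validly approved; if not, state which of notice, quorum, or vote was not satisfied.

Notice: 27 days given; 30 required. Not satisfied.
Quorum: 10% of 28,076 = 2,807.60, rounded up to 2,808; 2,813 present. Satisfied.
Vote: requires a majority of those present (2,813); a majority of 2813 is 1407, so 1,407 needed; 1,407 in favor. Satisfied.

Invalid — notice requirement not satisfied.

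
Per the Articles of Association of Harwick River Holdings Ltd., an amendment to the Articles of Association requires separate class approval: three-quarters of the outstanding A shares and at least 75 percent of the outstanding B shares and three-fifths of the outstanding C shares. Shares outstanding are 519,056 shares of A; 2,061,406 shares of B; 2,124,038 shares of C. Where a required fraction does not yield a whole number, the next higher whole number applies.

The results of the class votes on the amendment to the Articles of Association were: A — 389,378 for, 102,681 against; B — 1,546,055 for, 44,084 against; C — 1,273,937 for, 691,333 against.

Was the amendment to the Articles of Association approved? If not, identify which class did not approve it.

Not approved — the C shares did not give the required vote.

A: 3/4 of 519056 = 389292; 389,292 required, 389,378 in favor — approved.
B: 3/4 of 2061406 = 1546054.50, rounded up to 1546055; 1,546,055 required, 1,546,055 in favor — approved.
C: 3/5 of 2124038 = 1274422.80, rounded up to 1274423; 1,274,423 required, 1,273,937 in favor — not approved.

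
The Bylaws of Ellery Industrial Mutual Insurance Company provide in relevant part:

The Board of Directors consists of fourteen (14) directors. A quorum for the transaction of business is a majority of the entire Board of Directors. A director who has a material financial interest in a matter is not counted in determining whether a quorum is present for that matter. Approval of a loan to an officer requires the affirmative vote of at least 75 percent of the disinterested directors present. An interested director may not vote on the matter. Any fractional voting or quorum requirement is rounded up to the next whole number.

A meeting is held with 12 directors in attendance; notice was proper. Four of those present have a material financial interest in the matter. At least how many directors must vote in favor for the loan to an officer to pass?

6

The loan to an officer requires three-fourths of the disinterested directors present (12 − 4 = 8).
3/4 of 8 = 6.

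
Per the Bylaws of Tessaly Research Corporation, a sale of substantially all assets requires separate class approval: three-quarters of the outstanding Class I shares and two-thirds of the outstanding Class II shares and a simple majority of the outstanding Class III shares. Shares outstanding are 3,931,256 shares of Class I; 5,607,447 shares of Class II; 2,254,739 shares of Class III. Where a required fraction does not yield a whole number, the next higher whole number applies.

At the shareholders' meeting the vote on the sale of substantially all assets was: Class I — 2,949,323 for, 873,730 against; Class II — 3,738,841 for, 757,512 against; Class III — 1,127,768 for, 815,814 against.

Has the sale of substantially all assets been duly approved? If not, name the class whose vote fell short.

Approved — every class gave the required vote.

Class I: 3/4 of 3931256 = 2948442; 2,948,442 required, 2,949,323 in favor — approved.
Class II: 2/3 of 5607447 = 3738298; 3,738,298 required, 3,738,841 in favor — approved.
Class III: a majority of 2254739 is 1127370; 1,127,370 required, 1,127,768 in favor — approved.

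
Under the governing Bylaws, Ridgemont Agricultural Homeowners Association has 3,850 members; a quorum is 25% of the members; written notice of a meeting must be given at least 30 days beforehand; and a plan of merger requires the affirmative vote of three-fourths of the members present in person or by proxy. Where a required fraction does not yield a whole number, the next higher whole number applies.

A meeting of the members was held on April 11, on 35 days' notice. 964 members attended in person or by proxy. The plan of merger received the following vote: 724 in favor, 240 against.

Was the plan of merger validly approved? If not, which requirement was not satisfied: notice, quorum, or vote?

Valid — all requirements satisfied.

Notice: 35 days given; 30 required. Satisfied.
Quorum: 25% of 3,850 = 962.50, rounded up to 963; 964 present. Satisfied.
Vote: requires three-fourths of those present (964); 3/4 of 964 = 723, so 723 needed; 724 in favor. Satisfied.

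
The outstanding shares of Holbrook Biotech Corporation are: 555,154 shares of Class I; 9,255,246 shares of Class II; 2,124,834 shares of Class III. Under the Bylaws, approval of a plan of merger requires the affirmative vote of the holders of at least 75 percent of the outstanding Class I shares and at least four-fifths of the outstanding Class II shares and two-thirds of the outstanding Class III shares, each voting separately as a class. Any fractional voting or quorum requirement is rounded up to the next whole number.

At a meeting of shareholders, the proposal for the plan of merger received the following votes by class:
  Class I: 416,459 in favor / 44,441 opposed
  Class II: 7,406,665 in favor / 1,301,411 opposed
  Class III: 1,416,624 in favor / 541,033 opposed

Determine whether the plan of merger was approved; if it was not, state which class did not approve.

Approved — every class gave the required vote.

Class I: 3/4 of 555154 = 416365.50, rounded up to 416366; 416,366 required, 416,459 in favor — approved.
Class II: 4/5 of 9255246 = 7404196.80, rounded up to 7404197; 7,404,197 required, 7,406,665 in favor — approved.
Class III: 2/3 of 2124834 = 1416556; 1,416,556 required, 1,416,624 in favor — approved.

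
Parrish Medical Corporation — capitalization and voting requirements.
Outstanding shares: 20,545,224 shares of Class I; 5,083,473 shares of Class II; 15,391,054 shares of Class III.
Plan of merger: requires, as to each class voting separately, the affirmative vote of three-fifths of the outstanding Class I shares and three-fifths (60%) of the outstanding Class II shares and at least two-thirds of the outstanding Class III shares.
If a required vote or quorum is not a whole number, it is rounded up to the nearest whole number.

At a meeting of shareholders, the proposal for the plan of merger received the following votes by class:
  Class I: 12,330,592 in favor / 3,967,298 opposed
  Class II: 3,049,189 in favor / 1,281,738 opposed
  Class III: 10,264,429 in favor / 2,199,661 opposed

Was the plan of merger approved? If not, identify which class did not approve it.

Not approved — the Class II shares did not give the required vote.

Class I: 3/5 of 20545224 = 12327134.40, rounded up to 12327135; 12,327,135 required, 12,330,592 in favor — approved.
Class II: 3/5 of 5083473 = 3050083.80, rounded up to 3050084; 3,050,084 required, 3,049,189 in favor — not approved.
Class III: 2/3 of 15391054 = 10260702.67, rounded up to 10260703; 10,260,703 required, 10,264,429 in favor — approved.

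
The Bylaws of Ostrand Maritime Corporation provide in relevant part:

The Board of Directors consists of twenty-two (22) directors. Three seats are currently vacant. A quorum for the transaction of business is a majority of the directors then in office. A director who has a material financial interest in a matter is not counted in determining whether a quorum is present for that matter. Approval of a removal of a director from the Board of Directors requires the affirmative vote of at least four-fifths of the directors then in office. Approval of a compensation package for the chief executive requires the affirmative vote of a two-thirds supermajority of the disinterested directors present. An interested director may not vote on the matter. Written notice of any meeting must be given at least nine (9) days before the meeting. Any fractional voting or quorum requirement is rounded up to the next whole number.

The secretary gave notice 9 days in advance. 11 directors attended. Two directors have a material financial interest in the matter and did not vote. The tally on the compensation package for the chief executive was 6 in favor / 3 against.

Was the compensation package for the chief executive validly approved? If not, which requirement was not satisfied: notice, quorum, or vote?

Invalid — quorum requirement not satisfied.

Notice: 9 days given; 9 required (9 ≥ 9). Satisfied.
Quorum: 11 present, but the 2 interested directors do not count, leaving 9. Quorum is 10. Not satisfied.
Vote: the compensation package for the chief executive requires two-thirds of the disinterested directors present (11 − 2 = 9). 2/3 of 9 = 6, so 6 affirmative votes are needed; 6 voted in favor. Satisfied. (Moot — without a quorum no business can be validly transacted.)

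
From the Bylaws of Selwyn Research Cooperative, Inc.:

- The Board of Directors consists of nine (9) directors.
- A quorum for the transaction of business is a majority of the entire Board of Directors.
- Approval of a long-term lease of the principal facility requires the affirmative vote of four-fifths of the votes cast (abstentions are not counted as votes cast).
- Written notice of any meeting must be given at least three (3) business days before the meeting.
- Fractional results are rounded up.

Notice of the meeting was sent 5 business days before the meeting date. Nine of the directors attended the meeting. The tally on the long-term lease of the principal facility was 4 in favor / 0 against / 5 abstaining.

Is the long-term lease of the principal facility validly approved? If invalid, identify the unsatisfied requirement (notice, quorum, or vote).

Valid — all requirements satisfied.

Notice: 5 business days given; 3 required (5 ≥ 3). Satisfied.
Quorum: 9 present; quorum is 5. Satisfied.
Vote: the long-term lease of the principal facility requires four-fifths of the votes cast (9 present − 5 abstaining = 4). 4/5 of 4 = 3.20, rounded up to 4, so 4 affirmative votes are needed; 4 voted in favor. Satisfied.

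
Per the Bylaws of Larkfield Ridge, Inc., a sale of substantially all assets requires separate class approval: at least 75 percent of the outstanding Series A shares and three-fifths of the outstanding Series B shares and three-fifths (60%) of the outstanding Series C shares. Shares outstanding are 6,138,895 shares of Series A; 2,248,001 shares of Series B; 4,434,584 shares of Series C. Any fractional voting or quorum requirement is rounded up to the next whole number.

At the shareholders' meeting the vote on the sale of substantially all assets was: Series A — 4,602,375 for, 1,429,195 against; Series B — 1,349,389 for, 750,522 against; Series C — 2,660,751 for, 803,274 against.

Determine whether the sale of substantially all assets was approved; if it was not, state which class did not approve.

Series A: 3/4 of 6138895 = 4604171.25, rounded up to 4604172; 4,604,172 required, 4,602,375 in favor — not approved.
Series B: 3/5 of 2248001 = 1348800.60, rounded up to 1348801; 1,348,801 required, 1,349,389 in favor — approved.
Series C: 3/5 of 4434584 = 2660750.40, rounded up to 2660751; 2,660,751 required, 2,660,751 in favor — approved.

Not approved — the Series A shares did not give the required vote.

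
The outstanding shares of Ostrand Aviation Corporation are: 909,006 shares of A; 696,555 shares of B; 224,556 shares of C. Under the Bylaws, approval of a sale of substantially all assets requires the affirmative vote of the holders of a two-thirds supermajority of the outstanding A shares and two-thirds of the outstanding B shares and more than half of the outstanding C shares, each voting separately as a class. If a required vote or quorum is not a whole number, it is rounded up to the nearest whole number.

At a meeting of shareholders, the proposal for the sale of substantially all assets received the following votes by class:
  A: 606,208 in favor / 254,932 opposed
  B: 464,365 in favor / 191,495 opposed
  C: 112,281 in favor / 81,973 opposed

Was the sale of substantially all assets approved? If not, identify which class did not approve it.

Not approved — the B shares did not give the required vote.

A: 2/3 of 909006 = 606004; 606,004 required, 606,208 in favor — approved.
B: 2/3 of 696555 = 464370; 464,370 required, 464,365 in favor — not approved.
C: a majority of 224556 is 112279; 112,279 required, 112,281 in favor — approved.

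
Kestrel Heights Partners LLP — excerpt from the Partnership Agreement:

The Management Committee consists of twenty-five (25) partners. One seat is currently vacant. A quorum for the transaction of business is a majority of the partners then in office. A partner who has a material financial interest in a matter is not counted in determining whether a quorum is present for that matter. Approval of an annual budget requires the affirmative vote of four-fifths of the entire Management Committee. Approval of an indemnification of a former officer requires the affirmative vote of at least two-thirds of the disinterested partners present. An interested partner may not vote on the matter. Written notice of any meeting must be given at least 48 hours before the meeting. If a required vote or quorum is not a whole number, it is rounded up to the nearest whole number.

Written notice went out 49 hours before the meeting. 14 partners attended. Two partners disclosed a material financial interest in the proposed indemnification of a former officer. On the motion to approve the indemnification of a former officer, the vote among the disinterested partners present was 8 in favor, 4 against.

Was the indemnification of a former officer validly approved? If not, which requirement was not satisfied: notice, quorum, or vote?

Notice: 49 hours given; 48 required (49 ≥ 48). Satisfied.
Quorum: 14 present, but the 2 interested partners do not count, leaving 12. Quorum is 13. Not satisfied.
Vote: the indemnification of a former officer requires two-thirds of the disinterested partners present (14 − 2 = 12). 2/3 of 12 = 8, so 8 affirmative votes are needed; 8 voted in favor. Satisfied. (Moot — without a quorum no business can be validly transacted.)

Invalid — quorum requirement not satisfied.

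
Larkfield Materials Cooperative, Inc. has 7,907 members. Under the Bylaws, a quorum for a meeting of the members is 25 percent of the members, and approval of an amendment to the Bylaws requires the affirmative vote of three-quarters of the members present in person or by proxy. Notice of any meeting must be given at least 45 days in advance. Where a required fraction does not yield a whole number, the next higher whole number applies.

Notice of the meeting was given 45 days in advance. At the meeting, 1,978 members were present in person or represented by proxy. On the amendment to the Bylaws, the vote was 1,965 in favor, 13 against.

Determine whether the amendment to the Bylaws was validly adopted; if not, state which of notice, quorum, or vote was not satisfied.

Valid — all requirements satisfied.

Notice: 45 days given; 45 required. Satisfied.
Quorum: 25% of 7,907 = 1,976.75, rounded up to 1,977; 1,978 present. Satisfied.
Vote: requires three-fourths of those present (1,978); 3/4 of 1978 = 1483.50, rounded up to 1484, so 1,484 needed; 1,965 in favor. Satisfied.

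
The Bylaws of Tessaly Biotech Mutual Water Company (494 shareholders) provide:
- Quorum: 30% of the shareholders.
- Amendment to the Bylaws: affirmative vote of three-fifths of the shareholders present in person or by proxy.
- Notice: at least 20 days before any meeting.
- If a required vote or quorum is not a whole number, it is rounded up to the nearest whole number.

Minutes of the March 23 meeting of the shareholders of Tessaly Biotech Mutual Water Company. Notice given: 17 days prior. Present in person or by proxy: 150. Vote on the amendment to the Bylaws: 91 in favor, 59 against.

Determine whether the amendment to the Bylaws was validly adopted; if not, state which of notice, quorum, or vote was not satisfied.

Notice: 17 days given; 20 required. Not satisfied.
Quorum: 30% of 494 = 148.20, rounded up to 149; 150 present. Satisfied.
Vote: requires three-fifths of those present (150); 3/5 of 150 = 90, so 90 needed; 91 in favor. Satisfied.

Invalid — notice requirement not satisfied.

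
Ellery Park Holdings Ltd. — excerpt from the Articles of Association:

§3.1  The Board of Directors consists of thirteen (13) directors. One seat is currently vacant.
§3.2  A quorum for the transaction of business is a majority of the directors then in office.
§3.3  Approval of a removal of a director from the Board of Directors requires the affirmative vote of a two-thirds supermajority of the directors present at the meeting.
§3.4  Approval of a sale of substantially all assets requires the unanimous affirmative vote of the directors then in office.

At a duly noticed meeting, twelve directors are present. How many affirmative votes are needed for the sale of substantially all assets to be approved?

12

The sale of substantially all assets requires the unanimous vote of the directors then in office (12).
Unanimous means all 12.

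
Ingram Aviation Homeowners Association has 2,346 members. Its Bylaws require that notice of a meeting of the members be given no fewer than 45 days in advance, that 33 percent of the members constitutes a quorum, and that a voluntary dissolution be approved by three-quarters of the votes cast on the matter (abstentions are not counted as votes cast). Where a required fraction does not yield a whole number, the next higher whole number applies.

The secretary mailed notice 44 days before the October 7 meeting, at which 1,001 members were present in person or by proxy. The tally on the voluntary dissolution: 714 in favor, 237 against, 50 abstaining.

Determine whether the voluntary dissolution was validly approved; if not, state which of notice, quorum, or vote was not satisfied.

Invalid — notice requirement not satisfied.

Notice: 44 days given; 45 required. Not satisfied.
Quorum: 33% of 2,346 = 774.18, rounded up to 775; 1,001 present. Satisfied.
Vote: requires three-fourths of the votes cast (1,001 − 50 abstaining = 951); 3/4 of 951 = 713.25, rounded up to 714, so 714 needed; 714 in favor. Satisfied.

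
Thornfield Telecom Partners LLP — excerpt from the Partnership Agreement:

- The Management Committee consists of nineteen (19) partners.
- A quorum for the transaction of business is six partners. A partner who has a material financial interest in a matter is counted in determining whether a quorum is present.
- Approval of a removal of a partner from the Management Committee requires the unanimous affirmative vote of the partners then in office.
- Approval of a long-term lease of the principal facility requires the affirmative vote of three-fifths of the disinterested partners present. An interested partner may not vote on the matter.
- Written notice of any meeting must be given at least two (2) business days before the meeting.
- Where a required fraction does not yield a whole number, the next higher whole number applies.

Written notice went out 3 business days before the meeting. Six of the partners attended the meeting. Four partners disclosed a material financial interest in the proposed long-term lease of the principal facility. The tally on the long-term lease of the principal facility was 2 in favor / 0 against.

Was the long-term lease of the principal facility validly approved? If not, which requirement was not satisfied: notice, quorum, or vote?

Valid — all requirements satisfied.

Notice: 3 business days given; 2 required (3 ≥ 2). Satisfied.
Quorum: 6 present (interested partners count toward quorum); quorum is 6. Satisfied.
Vote: the long-term lease of the principal facility requires three-fifths of the disinterested partners present (6 − 4 = 2). 3/5 of 2 = 1.20, rounded up to 2, so 2 affirmative votes are needed; 2 voted in favor. Satisfied.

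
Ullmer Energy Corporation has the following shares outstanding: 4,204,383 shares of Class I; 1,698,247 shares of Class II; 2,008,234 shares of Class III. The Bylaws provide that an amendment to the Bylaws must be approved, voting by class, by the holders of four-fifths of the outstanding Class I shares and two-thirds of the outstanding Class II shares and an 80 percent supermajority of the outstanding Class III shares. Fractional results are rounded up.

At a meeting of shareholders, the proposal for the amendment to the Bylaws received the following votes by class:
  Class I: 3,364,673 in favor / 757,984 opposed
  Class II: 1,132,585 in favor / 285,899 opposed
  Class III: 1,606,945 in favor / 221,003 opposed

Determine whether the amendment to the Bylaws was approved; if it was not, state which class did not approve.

Class I: 4/5 of 4204383 = 3363506.40, rounded up to 3363507; 3,363,507 required, 3,364,673 in favor — approved.
Class II: 2/3 of 1698247 = 1132164.67, rounded up to 1132165; 1,132,165 required, 1,132,585 in favor — approved.
Class III: 4/5 of 2008234 = 1606587.20, rounded up to 1606588; 1,606,588 required, 1,606,945 in favor — approved.

Approved — every class gave the required vote.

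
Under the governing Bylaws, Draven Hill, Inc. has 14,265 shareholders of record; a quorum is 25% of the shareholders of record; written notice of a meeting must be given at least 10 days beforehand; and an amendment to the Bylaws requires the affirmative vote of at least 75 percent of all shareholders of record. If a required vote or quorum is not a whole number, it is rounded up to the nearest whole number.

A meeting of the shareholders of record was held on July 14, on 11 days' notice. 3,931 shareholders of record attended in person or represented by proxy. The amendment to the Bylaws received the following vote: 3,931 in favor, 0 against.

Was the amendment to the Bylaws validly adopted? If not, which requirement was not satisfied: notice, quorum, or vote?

Notice: 11 days given; 10 required. Satisfied.
Quorum: 25% of 14,265 = 3,566.25, rounded up to 3,567; 3,931 present. Satisfied.
Vote: requires three-fourths of all shareholders of record (14,265); 3/4 of 14265 = 10698.75, rounded up to 10699, so 10,699 needed; 3,931 in favor. Not satisfied.

Invalid — vote requirement not satisfied.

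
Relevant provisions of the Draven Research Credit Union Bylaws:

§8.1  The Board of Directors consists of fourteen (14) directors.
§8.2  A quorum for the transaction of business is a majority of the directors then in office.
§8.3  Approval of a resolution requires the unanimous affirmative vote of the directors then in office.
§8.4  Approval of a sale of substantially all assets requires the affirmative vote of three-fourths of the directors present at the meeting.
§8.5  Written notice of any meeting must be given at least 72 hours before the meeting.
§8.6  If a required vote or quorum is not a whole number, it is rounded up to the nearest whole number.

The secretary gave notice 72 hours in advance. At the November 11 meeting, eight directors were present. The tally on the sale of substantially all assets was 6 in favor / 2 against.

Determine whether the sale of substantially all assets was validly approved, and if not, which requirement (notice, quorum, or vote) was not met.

Valid — all requirements satisfied.

Notice: 72 hours given; 72 required (72 ≥ 72). Satisfied.
Quorum: 8 present; quorum is 8. Satisfied.
Vote: the sale of substantially all assets requires three-fourths of the directors present (8). 3/4 of 8 = 6, so 6 affirmative votes are needed; 6 voted in favor. Satisfied.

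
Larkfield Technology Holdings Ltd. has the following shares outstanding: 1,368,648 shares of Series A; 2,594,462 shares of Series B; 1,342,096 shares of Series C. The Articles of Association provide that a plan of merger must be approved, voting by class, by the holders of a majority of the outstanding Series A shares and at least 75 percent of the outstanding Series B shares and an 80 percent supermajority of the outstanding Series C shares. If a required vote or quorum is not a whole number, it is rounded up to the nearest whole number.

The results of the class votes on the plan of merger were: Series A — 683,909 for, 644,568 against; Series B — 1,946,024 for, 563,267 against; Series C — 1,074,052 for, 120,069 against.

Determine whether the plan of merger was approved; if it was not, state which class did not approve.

Series A: a majority of 1368648 is 684325; 684,325 required, 683,909 in favor — not approved.
Series B: 3/4 of 2594462 = 1945846.50, rounded up to 1945847; 1,945,847 required, 1,946,024 in favor — approved.
Series C: 4/5 of 1342096 = 1073676.80, rounded up to 1073677; 1,073,677 required, 1,074,052 in favor — approved.

Not approved — the Series A shares did not give the required vote.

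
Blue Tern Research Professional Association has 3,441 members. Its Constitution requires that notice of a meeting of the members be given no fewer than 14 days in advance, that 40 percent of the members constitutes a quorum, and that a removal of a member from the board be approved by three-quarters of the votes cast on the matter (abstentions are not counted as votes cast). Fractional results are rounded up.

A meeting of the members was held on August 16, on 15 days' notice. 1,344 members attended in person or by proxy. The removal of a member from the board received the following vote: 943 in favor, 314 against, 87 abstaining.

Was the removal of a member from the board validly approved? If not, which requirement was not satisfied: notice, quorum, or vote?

Invalid — quorum requirement not satisfied.

Notice: 15 days given; 14 required. Satisfied.
Quorum: 40% of 3,441 = 1,376.40, rounded up to 1,377; 1,344 present. Not satisfied.
Vote: requires three-fourths of the votes cast (1,344 − 87 abstaining = 1,257); 3/4 of 1257 = 942.75, rounded up to 943, so 943 needed; 943 in favor. Satisfied.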